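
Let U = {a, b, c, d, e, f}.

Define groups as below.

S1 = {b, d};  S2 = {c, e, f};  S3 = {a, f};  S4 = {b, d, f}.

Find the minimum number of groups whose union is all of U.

S2 and S3 and S4 together: S2 ∪ S3 ∪ S4 = {a, b, c, d, e, f} — every item is covered.
Only S3 contains a, so S3 is forced; the remaining 4 items need at least 2 more groups (each remaining group adds at most 2) — so at least 3 groups are needed, and 3 is optimal.

3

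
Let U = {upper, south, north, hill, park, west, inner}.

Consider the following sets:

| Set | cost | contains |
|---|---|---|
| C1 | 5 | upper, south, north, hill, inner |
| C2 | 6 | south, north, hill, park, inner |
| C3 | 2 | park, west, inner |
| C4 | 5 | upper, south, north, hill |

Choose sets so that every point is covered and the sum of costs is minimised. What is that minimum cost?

7

C3, C4 together cover every point (C3 ∪ C4 = {upper, south, north, hill, park, west, inner}); total cost 2 + 5 = 7.
No covering selection has total cost below 7.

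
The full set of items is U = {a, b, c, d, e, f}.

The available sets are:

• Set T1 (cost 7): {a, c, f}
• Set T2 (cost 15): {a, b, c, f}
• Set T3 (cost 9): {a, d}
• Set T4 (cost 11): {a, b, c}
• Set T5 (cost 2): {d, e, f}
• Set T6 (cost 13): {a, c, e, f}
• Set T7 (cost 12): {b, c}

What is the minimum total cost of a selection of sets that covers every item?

13

T4, T5 together cover every item (T4 ∪ T5 = {a, b, c, d, e, f}); total cost 11 + 2 = 13.
The greedy pick T5, T1, T4 costs 20; no covering selection beats 13.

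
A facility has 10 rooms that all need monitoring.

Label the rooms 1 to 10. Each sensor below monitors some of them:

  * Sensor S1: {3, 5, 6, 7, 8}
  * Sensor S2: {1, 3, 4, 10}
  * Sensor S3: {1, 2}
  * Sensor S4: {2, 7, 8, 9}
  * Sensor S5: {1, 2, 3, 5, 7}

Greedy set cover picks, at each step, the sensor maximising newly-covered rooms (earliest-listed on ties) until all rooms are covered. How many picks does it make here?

3

Greedy: pick S1 (covers 5 new) → pick S2 (covers 3 new) → pick S4 (covers 2 new). Total picks: 3.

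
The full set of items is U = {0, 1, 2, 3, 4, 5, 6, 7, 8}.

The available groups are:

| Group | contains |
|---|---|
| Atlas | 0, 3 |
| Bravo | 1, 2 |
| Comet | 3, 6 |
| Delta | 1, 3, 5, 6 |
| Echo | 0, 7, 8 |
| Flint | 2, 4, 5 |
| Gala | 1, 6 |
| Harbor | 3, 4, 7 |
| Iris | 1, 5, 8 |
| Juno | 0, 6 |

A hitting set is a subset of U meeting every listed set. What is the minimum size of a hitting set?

H = {2, 3, 6, 8} meets every group (each contains at least one member of H), and |H| = 4.
No choice of 3 items meets every group, so 4 is the minimum.

4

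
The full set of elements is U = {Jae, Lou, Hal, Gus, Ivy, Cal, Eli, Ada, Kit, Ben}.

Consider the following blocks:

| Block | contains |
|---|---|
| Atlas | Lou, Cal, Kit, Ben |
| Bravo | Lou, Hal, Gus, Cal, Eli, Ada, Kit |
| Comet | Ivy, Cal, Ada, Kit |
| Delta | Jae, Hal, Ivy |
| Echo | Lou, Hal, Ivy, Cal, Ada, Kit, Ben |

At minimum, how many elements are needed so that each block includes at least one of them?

2

Take H = {Ivy, Cal}. Each listed block contains at least one of these, so H is a hitting set of size 2.
The blocks Atlas, Delta are pairwise disjoint, so any hitting set needs a separate element for each — at least 2. Hence 2 is optimal.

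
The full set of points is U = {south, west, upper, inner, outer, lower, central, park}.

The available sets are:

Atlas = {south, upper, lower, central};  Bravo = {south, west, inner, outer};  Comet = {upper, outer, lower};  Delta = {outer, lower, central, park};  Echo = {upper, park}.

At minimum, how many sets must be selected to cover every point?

Atlas, Bravo, and Delta cover everything between them: the union {south, west, upper, inner, outer, lower, central, park} is all of U.
Only Bravo contains west, so Bravo is forced; the remaining 4 points need at least 2 more sets (each remaining set adds at most 3) — so at least 3 sets are needed, and 3 is optimal.

3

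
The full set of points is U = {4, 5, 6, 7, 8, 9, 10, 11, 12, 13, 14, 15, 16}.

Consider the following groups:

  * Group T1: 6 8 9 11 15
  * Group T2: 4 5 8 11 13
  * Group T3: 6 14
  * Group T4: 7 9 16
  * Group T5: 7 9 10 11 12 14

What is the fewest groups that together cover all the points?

T1, T2, T4, and T5 cover everything between them: the union {4, 5, 6, 7, 8, 9, 10, 11, 12, 13, 14, 15, 16} is all of U.
No 3 of the 5 groups cover everything (all 10 combinations miss at least one point), so 4 is optimal.

4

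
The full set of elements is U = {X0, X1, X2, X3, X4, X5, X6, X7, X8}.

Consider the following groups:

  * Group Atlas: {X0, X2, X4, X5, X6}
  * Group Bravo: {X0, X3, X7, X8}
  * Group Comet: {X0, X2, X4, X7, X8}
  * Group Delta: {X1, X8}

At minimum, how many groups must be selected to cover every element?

3

Take {Atlas, Bravo, Delta}. Their union is {X0, X1, X2, X3, X4, X5, X6, X7, X8}, which is all 9 elements.
Only Delta contains X1, so Delta is forced; the remaining 7 elements need at least 2 more groups (each remaining group adds at most 5) — so at least 3 groups are needed, and 3 is optimal.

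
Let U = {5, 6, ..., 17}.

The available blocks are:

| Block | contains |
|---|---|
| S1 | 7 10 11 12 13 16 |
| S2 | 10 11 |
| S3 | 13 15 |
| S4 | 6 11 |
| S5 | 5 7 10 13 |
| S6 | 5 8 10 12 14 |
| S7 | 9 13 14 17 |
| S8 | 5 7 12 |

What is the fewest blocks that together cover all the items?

5

S1, S3, S4, S6, and S7 cover everything between them: the union {5, 6, 7, 8, 9, 10, 11, 12, 13, 14, 15, 16, 17} is all of U.
No 4 of the 8 blocks cover everything (all 70 combinations miss at least one item), so 5 is optimal.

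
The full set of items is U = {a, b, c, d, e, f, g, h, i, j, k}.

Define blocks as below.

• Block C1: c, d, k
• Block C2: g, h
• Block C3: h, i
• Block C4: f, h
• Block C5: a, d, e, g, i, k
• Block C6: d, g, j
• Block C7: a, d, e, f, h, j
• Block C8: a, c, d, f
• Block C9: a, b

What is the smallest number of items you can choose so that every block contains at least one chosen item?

The 3 items {a, d, h} hit every block.
The blocks C3, C6, C9 are pairwise disjoint, so any hitting set needs a separate item for each — at least 3. Hence 3 is optimal.

3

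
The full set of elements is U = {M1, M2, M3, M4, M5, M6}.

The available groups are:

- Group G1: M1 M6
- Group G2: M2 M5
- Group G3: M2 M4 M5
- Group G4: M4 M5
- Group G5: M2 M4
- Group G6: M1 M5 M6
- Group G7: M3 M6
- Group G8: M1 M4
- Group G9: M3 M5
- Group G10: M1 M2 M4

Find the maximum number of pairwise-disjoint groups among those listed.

G1, G5, G9 are pairwise disjoint (G1={M1,M6}; G5={M2,M4}; G9={M3,M5}).
Every remaining group overlaps one of these, and no 4 of the listed groups are pairwise disjoint, so 3 is the maximum.

3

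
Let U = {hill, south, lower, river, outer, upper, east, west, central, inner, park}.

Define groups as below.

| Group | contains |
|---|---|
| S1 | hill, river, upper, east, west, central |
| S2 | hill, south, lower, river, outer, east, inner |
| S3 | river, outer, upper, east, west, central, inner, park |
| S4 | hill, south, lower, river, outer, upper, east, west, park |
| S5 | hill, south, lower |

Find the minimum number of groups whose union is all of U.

S3 and S5 cover everything between them: the union {hill, south, lower, river, outer, upper, east, west, central, inner, park} is all of U.
No single group has all 11 items (the largest, S4, has 9), so 2 is optimal.

2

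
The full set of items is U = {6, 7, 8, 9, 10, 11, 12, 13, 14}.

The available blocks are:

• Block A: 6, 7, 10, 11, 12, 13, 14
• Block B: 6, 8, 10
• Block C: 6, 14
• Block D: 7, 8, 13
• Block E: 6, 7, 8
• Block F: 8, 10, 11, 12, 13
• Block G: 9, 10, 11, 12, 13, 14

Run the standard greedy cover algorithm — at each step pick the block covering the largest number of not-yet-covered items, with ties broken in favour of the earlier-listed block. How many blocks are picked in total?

Greedy: pick A (covers 7 new) → pick B (covers 1 new) → pick G (covers 1 new). Total picks: 3.
(The true minimum cover uses only 2 blocks, so greedy is not optimal here.)

3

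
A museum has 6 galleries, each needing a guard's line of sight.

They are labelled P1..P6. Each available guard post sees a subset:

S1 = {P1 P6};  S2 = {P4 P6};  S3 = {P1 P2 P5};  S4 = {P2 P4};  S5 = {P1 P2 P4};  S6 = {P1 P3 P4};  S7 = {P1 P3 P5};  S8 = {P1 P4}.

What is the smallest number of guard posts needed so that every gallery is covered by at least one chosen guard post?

S1 and S4 and S7 together: S1 ∪ S4 ∪ S7 = {P1, P2, P3, P4, P5, P6} — every gallery is covered.
No 2 of the 8 guard posts cover everything (all 28 combinations miss at least one gallery), so 3 is optimal.

3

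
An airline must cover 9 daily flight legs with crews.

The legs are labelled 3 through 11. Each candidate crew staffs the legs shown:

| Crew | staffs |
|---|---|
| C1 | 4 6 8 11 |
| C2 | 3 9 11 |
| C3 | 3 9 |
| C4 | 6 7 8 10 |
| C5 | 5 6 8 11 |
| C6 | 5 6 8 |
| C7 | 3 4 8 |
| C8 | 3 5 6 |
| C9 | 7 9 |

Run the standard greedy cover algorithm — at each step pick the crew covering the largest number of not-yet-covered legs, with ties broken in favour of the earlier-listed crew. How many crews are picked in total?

4

Greedy: pick C1 (covers 4 new) → pick C2 (covers 2 new) → pick C4 (covers 2 new) → pick C5 (covers 1 new). Total picks: 4.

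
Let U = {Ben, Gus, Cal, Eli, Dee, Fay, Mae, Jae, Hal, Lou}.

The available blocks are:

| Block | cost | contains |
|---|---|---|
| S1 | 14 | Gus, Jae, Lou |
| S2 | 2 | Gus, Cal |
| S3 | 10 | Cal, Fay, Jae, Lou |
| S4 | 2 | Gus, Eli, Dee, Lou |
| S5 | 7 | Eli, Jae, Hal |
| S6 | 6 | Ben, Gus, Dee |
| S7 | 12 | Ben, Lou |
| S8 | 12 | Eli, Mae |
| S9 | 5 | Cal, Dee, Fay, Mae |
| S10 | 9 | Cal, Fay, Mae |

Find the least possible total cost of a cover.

S4, S5, S6, S9 together cover every element (S4 ∪ S5 ∪ S6 ∪ S9 = {Ben, Gus, Cal, Eli, Dee, Fay, Mae, Jae, Hal, Lou}); total cost 2 + 7 + 6 + 5 = 20.
No covering selection has total cost below 20.

20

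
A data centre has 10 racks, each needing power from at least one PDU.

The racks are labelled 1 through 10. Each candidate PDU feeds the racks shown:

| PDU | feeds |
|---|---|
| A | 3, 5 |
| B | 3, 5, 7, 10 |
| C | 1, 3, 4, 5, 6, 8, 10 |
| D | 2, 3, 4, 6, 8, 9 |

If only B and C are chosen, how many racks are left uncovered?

2

Union of B, C = {1, 3, 4, 5, 6, 7, 8, 10}.
Not covered: 2, 9 — 2 racks.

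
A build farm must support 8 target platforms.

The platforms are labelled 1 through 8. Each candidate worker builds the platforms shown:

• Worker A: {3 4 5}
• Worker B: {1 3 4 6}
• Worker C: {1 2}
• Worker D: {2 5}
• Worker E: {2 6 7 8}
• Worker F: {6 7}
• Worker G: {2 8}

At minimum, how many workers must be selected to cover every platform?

A and B and E together: A ∪ B ∪ E = {1, 2, 3, 4, 5, 6, 7, 8} — every platform is covered.
No 2 of the 7 workers cover everything (all 21 combinations miss at least one platform), so 3 is optimal.

3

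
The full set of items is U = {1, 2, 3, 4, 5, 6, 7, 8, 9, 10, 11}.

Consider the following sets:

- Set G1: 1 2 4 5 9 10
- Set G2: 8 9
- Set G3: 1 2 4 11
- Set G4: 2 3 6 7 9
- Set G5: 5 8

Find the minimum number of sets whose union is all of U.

G1, G3, G4, and G5 cover everything between them: the union {1, 2, 3, 4, 5, 6, 7, 8, 9, 10, 11} is all of U.
No 3 of the 5 sets cover everything (all 10 combinations miss at least one item), so 4 is optimal.

4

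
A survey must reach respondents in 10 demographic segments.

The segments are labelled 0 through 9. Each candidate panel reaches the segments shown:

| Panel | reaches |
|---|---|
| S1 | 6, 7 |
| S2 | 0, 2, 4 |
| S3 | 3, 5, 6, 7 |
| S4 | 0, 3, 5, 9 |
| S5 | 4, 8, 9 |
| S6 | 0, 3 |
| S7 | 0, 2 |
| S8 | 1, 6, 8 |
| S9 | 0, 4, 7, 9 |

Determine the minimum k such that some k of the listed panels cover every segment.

Take {S4, S7, S8, S9}. Their union is {0, 1, 2, 3, 4, 5, 6, 7, 8, 9}, which is all 10 segments.
No 3 of the 9 panels cover everything (all 84 combinations miss at least one segment), so 4 is optimal.

4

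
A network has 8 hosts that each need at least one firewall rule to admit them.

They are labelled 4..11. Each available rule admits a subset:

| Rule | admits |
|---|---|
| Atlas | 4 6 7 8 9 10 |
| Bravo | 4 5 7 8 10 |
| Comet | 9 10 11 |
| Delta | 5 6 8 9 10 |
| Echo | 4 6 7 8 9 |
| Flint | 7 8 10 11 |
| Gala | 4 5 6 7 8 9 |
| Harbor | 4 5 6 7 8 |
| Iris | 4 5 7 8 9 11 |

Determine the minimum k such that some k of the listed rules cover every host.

Take {Flint, Gala}. Their union is {4, 5, 6, 7, 8, 9, 10, 11}, which is all 8 hosts.
No single rule has all 8 hosts (the largest, Atlas, has 6), so 2 is optimal.

2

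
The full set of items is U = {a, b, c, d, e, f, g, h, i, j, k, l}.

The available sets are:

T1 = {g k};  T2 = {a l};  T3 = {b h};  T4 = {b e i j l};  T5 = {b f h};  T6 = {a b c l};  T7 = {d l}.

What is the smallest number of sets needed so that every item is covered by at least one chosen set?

T1, T4, T5, T6, and T7 cover everything between them: the union {a, b, c, d, e, f, g, h, i, j, k, l} is all of U.
Only T4 contains e, so T4 is forced; the remaining 7 items need at least 4 more sets (each remaining set adds at most 2) — so at least 5 sets are needed, and 5 is optimal.

5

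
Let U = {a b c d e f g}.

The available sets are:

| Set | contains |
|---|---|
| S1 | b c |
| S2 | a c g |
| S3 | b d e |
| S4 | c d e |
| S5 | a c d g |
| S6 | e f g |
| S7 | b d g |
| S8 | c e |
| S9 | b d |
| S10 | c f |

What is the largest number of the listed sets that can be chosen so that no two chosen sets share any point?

2

S6, S9 are pairwise disjoint (S6={e,f,g}; S9={b,d}).
Every remaining set overlaps one of these, and no 3 of the listed sets are pairwise disjoint, so 2 is the maximum.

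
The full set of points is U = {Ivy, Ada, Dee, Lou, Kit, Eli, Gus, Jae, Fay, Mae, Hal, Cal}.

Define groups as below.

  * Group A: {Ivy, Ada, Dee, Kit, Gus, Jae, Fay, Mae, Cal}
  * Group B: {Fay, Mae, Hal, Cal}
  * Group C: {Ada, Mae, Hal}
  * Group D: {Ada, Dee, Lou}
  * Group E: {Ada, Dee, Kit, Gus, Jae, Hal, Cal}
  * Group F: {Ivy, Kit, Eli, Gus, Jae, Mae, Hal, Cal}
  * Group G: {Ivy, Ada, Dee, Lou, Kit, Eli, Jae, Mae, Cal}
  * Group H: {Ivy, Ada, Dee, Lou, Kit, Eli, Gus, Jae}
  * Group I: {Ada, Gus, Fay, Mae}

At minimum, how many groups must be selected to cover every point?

B and H together: B ∪ H = {Ivy, Ada, Dee, Lou, Kit, Eli, Gus, Jae, Fay, Mae, Hal, Cal} — every point is covered.
No single group has all 12 points (the largest, A, has 9), so 2 is optimal.

2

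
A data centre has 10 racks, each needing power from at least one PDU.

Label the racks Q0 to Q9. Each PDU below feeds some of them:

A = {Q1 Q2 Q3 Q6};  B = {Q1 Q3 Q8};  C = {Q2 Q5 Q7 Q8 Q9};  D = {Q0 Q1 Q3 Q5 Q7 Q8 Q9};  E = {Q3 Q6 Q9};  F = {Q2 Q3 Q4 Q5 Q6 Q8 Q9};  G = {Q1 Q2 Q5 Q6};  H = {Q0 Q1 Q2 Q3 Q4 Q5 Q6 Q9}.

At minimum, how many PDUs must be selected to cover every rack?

D and F together: D ∪ F = {Q0, Q1, Q2, Q3, Q4, Q5, Q6, Q7, Q8, Q9} — every rack is covered.
No single PDU has all 10 racks (the largest, H, has 8), so 2 is optimal.

2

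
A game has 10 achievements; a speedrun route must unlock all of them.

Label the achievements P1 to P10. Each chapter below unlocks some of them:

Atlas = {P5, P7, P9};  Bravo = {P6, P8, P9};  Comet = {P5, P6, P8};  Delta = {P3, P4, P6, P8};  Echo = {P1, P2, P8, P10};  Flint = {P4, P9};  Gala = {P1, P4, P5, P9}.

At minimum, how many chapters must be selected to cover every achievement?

Atlas and Delta and Echo together: Atlas ∪ Delta ∪ Echo = {P1, P2, P3, P4, P5, P6, P7, P8, P9, P10} — every achievement is covered.
Each chapter has at most 4 achievements, and 2·4 = 8 < 10 — so at least 3 chapters are needed, and 3 is optimal.

3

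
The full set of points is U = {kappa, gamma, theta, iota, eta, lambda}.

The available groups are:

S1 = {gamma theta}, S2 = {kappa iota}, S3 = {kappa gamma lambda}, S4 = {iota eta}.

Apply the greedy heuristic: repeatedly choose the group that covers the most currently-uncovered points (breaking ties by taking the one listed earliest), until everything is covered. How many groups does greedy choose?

Greedy: pick S3 (covers 3 new) → pick S4 (covers 2 new) → pick S1 (covers 1 new). Total picks: 3.

3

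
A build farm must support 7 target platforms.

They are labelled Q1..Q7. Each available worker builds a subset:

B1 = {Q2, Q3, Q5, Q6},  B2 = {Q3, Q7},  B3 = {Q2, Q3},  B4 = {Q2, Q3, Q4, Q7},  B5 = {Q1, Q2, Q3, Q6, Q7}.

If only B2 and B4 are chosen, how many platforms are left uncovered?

3

Union of B2, B4 = {Q2, Q3, Q4, Q7}.
Not covered: Q1, Q5, Q6 — 3 platforms.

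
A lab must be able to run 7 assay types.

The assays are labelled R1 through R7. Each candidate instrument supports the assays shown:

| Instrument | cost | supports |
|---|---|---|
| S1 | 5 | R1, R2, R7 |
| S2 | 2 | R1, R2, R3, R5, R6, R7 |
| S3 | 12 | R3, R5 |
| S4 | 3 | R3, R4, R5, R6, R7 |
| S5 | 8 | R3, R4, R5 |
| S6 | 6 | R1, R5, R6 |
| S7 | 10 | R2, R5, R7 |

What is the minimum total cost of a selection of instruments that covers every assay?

S2, S4 together cover every assay (S2 ∪ S4 = {R1, R2, R3, R4, R5, R6, R7}); total cost 2 + 3 = 5.
No covering selection has total cost below 5.

5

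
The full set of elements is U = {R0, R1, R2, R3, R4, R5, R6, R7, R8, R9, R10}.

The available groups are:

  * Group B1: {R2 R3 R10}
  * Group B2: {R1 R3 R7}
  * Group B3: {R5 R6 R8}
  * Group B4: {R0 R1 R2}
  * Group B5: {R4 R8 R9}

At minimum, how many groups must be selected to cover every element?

5

B1, B2, B3, B4, and B5 cover everything between them: the union {R0, R1, R2, R3, R4, R5, R6, R7, R8, R9, R10} is all of U.
No 4 of the 5 groups cover everything (all 5 combinations miss at least one element), so 5 is optimal.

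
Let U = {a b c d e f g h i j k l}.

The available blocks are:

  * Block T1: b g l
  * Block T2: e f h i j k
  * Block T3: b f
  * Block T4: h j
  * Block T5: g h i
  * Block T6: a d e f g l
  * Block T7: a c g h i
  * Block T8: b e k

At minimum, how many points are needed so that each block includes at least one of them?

3

T = {b, g, j} meets every block (each contains at least one member of T), and |T| = 3.
No choice of 2 points meets every block, so 3 is the minimum.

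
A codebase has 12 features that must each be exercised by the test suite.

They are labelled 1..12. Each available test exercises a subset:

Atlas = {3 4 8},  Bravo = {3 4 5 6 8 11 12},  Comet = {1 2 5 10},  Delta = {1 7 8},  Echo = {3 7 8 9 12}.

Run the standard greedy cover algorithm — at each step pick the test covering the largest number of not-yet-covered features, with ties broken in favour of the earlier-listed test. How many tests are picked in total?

Greedy: pick Bravo (covers 7 new) → pick Comet (covers 3 new) → pick Echo (covers 2 new). Total picks: 3.

3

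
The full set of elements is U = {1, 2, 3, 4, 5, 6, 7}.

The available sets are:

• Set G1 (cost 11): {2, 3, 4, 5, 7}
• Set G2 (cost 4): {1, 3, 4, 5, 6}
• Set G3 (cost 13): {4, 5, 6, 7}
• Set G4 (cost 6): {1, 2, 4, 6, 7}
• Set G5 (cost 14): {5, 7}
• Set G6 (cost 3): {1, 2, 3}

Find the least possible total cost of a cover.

G2, G4 together cover every element (G2 ∪ G4 = {1, 2, 3, 4, 5, 6, 7}); total cost 4 + 6 = 10.
No covering selection has total cost below 10.

10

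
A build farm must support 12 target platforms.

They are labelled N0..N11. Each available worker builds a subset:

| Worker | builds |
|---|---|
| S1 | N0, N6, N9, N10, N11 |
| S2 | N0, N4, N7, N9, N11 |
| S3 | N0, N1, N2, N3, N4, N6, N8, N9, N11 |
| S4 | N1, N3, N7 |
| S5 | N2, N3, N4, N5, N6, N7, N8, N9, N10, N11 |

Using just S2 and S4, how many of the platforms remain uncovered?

5

Union of S2, S4 = {N0, N1, N3, N4, N7, N9, N11}.
Not covered: N2, N5, N6, N8, N10 — 5 platforms.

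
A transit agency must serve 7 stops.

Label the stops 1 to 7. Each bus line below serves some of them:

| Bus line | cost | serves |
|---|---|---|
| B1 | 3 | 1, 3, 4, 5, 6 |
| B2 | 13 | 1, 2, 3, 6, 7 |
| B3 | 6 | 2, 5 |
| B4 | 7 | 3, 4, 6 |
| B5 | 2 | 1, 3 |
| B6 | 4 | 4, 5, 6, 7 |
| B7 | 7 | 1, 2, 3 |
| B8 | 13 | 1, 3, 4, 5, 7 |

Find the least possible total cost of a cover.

B6, B7 together cover every stop (B6 ∪ B7 = {1, 2, 3, 4, 5, 6, 7}); total cost 4 + 7 = 11.
The greedy pick B1, B6, B3 costs 13; no covering selection beats 11.

11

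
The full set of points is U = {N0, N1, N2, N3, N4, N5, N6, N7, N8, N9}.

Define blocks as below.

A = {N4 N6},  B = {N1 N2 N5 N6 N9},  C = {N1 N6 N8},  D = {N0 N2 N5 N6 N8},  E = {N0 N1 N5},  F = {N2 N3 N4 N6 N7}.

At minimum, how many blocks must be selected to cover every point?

B and D and F together: B ∪ D ∪ F = {N0, N1, N2, N3, N4, N5, N6, N7, N8, N9} — every point is covered.
Only F contains N3, so F is forced; the remaining 5 points need at least 2 more blocks (each remaining block adds at most 3) — so at least 3 blocks are needed, and 3 is optimal.

3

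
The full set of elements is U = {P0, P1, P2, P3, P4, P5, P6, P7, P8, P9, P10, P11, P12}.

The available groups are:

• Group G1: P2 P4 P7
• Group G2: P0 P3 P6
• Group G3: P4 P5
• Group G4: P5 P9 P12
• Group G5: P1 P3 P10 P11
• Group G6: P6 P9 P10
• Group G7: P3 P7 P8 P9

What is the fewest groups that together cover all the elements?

5

G1 and G2 and G4 and G5 and G7 together: G1 ∪ G2 ∪ G4 ∪ G5 ∪ G7 = {P0, P1, P2, P3, P4, P5, P6, P7, P8, P9, P10, P11, P12} — every element is covered.
Only G2 contains P0, so G2 is forced; the remaining 10 elements need at least 4 more groups (each remaining group adds at most 3) — so at least 5 groups are needed, and 5 is optimal.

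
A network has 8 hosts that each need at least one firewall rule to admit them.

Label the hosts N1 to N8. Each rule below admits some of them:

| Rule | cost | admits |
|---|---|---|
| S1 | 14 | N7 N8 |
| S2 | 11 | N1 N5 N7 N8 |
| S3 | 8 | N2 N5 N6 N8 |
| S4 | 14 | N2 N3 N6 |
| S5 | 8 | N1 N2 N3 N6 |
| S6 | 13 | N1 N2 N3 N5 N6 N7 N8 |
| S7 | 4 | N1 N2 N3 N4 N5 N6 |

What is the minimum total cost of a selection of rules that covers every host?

S2, S7 together cover every host (S2 ∪ S7 = {N1, N2, N3, N4, N5, N6, N7, N8}); total cost 11 + 4 = 15.
No covering selection has total cost below 15.

15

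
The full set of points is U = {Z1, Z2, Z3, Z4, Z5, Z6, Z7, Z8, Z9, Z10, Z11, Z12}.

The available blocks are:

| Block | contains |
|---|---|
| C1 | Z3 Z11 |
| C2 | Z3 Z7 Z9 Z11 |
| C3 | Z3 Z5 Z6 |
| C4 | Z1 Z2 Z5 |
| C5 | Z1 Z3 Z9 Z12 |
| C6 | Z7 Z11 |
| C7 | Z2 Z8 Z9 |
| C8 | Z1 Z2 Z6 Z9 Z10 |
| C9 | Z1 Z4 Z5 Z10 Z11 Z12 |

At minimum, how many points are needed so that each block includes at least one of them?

Take H = {Z5, Z9, Z11}. Each listed block contains at least one of these, so H is a hitting set of size 3.
The blocks C3, C6, C7 are pairwise disjoint, so any hitting set needs a separate point for each — at least 3. Hence 3 is optimal.

3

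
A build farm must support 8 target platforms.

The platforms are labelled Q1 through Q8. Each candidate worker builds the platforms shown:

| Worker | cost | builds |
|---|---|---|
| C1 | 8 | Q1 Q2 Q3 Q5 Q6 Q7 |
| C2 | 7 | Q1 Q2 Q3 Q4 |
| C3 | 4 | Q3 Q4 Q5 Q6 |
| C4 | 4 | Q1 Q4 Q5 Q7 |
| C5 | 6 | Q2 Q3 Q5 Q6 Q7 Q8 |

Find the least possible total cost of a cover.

10

C4, C5 together cover every platform (C4 ∪ C5 = {Q1, Q2, Q3, Q4, Q5, Q6, Q7, Q8}); total cost 4 + 6 = 10.
The greedy pick C3, C4, C5 costs 14; no covering selection beats 10.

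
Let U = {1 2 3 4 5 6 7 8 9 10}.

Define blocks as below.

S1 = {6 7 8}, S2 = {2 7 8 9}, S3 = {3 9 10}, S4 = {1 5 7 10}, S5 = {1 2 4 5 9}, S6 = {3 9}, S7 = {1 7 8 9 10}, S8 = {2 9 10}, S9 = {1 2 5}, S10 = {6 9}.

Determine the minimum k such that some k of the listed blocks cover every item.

3

S1, S3, and S5 cover everything between them: the union {1, 2, 3, 4, 5, 6, 7, 8, 9, 10} is all of U.
Only S5 contains 4, so S5 is forced; the remaining 5 items need at least 2 more blocks (each remaining block adds at most 3) — so at least 3 blocks are needed, and 3 is optimal.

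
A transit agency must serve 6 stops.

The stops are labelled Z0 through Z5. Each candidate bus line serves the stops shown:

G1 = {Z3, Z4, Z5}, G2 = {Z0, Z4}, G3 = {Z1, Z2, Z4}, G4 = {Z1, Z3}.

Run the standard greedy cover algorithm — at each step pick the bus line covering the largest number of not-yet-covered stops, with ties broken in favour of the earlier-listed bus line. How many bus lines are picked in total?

3

Greedy: pick G1 (covers 3 new) → pick G3 (covers 2 new) → pick G2 (covers 1 new). Total picks: 3.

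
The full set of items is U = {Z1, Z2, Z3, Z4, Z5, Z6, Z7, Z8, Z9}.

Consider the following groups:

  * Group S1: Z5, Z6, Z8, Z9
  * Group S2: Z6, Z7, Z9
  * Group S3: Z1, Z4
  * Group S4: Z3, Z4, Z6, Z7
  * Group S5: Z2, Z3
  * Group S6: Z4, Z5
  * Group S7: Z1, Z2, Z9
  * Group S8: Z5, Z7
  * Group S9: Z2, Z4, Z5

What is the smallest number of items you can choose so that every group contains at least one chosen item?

The 4 items {Z1, Z2, Z5, Z6} hit every group.
No choice of 3 items meets every group, so 4 is the minimum.

4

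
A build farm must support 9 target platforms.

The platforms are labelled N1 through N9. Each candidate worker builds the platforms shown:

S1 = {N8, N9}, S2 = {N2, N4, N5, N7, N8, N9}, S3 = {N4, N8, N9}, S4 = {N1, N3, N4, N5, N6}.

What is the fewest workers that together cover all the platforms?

2

S2 and S4 together: S2 ∪ S4 = {N1, N2, N3, N4, N5, N6, N7, N8, N9} — every platform is covered.
No single worker has all 9 platforms (the largest, S2, has 6), so 2 is optimal.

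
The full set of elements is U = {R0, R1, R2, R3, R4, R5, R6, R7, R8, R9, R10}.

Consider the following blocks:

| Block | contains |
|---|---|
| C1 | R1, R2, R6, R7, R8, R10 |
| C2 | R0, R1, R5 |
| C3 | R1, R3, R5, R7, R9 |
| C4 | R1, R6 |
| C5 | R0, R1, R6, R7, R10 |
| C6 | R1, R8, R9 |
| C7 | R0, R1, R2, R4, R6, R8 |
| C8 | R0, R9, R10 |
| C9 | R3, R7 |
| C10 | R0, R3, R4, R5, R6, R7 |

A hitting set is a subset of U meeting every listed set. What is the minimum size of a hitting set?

3

The 3 elements {R1, R3, R10} hit every block.
The blocks C4, C8, C9 are pairwise disjoint, so any hitting set needs a separate element for each — at least 3. Hence 3 is optimal.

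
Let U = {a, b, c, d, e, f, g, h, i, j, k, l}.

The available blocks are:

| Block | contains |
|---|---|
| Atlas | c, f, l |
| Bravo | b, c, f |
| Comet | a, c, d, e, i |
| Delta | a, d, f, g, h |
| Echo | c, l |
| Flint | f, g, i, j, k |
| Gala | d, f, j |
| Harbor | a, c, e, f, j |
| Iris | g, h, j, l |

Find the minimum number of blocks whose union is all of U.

Bravo and Comet and Flint and Iris together: Bravo ∪ Comet ∪ Flint ∪ Iris = {a, b, c, d, e, f, g, h, i, j, k, l} — every point is covered.
Only Bravo contains b, so Bravo is forced; the remaining 9 points need at least 3 more blocks (each remaining block adds at most 4) — so at least 4 blocks are needed, and 4 is optimal.

4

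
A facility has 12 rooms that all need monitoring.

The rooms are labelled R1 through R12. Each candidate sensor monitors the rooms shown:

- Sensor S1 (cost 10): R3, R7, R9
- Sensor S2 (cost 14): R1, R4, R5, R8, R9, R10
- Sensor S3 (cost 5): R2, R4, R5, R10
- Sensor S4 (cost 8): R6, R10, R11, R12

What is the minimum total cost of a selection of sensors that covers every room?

37

S1, S2, S3, S4 together cover every room (S1 ∪ S2 ∪ S3 ∪ S4 = {R1, R2, R3, R4, R5, R6, R7, R8, R9, R10, R11, R12}); total cost 10 + 14 + 5 + 8 = 37.
No covering selection has total cost below 37.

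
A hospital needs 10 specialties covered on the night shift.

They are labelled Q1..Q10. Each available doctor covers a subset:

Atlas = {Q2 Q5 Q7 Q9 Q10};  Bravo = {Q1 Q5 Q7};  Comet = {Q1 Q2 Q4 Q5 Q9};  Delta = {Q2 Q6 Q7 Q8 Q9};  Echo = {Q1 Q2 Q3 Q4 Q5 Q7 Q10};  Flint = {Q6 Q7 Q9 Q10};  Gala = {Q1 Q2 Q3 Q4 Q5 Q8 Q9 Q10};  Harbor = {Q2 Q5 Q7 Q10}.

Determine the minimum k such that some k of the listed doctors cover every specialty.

2

Take {Delta, Gala}. Their union is {Q1, Q2, Q3, Q4, Q5, Q6, Q7, Q8, Q9, Q10}, which is all 10 specialties.
No single doctor has all 10 specialties (the largest, Gala, has 8), so 2 is optimal.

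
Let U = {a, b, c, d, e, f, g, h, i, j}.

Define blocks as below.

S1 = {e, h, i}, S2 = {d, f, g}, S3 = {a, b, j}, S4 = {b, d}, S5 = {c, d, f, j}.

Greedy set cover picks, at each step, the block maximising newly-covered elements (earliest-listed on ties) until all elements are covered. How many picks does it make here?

Greedy: pick S5 (covers 4 new) → pick S1 (covers 3 new) → pick S3 (covers 2 new) → pick S2 (covers 1 new). Total picks: 4.

4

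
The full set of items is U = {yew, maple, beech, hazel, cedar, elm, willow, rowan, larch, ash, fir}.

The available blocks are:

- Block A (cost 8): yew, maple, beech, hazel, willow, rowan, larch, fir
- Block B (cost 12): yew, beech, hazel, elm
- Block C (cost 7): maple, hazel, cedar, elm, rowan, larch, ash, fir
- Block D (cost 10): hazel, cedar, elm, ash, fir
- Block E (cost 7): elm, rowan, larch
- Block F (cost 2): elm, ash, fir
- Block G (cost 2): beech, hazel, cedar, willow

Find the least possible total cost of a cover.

A, F, G together cover every item (A ∪ F ∪ G = {yew, maple, beech, hazel, cedar, elm, willow, rowan, larch, ash, fir}); total cost 8 + 2 + 2 = 12.
No covering selection has total cost below 12.

12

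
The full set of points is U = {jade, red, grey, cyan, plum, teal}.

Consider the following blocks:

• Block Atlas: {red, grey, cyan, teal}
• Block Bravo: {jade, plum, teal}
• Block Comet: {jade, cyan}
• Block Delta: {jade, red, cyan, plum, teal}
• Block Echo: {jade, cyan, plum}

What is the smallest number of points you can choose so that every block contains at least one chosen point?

Take H = {jade, cyan}. Each listed block contains at least one of these, so H is a hitting set of size 2.
No single point lies in every block, so at least 2 are needed and 2 is optimal.

2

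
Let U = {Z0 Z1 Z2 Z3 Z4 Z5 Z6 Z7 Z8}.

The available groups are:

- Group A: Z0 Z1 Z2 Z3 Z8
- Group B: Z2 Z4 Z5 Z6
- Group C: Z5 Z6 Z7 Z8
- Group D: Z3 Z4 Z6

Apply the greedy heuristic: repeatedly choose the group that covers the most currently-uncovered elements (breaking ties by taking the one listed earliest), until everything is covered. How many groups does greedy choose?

3

Greedy: pick A (covers 5 new) → pick B (covers 3 new) → pick C (covers 1 new). Total picks: 3.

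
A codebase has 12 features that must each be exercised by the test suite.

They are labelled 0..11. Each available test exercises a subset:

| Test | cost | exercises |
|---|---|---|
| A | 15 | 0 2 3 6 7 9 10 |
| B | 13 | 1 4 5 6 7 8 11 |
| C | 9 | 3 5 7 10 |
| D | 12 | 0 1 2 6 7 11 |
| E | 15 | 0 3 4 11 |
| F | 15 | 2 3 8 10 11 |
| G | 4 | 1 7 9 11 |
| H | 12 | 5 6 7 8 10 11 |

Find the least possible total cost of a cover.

28

A, B together cover every feature (A ∪ B = {0, 1, 2, 3, 4, 5, 6, 7, 8, 9, 10, 11}); total cost 15 + 13 = 28.
The greedy pick G, A, B costs 32; no covering selection beats 28.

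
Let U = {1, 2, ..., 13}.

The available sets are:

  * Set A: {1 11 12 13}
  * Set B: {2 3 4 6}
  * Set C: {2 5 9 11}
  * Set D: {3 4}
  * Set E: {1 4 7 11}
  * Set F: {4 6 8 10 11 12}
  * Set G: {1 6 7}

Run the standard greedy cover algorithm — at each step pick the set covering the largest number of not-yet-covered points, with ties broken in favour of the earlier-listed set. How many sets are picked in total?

5

Greedy: pick F (covers 6 new) → pick C (covers 3 new) → pick A (covers 2 new) → pick B (covers 1 new) → pick E (covers 1 new). Total picks: 5.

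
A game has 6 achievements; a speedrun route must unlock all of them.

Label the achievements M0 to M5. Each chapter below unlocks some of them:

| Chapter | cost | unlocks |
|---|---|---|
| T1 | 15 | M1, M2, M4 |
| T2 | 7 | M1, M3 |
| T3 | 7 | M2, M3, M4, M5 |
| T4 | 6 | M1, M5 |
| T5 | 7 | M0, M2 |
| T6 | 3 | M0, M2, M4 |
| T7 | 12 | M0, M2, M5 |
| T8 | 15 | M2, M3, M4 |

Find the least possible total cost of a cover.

16

T2, T4, T6 together cover every achievement (T2 ∪ T4 ∪ T6 = {M0, M1, M2, M3, M4, M5}); total cost 7 + 6 + 3 = 16.
No covering selection has total cost below 16.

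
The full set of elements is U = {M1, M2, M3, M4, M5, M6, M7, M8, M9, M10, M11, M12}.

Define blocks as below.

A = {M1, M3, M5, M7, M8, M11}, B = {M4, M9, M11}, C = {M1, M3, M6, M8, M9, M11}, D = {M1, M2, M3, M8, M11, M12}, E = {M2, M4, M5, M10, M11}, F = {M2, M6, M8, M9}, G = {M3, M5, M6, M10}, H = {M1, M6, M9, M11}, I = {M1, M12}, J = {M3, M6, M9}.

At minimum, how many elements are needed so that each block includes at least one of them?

3

The 3 elements {M1, M5, M9} hit every block.
The blocks E, I, J are pairwise disjoint, so any hitting set needs a separate element for each — at least 3. Hence 3 is optimal.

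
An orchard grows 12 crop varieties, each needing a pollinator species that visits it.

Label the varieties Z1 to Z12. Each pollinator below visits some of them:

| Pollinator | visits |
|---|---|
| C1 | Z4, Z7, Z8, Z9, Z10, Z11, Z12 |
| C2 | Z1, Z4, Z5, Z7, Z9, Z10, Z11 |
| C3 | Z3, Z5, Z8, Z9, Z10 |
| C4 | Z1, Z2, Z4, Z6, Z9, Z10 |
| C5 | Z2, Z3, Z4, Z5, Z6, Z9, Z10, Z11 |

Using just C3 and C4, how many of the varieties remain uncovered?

Union of C3, C4 = {Z1, Z2, Z3, Z4, Z5, Z6, Z8, Z9, Z10}.
Not covered: Z7, Z11, Z12 — 3 varieties.

3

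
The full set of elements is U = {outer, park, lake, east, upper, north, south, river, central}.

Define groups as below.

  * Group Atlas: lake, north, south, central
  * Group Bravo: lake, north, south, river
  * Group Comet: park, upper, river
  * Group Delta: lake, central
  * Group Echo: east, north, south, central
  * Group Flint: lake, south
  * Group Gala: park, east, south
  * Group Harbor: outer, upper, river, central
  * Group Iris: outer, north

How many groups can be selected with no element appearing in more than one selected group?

3

Comet, Flint, Iris are pairwise disjoint (Comet={park,upper,river}; Flint={lake,south}; Iris={outer,north}).
Every remaining group overlaps one of these, and no 4 of the listed groups are pairwise disjoint, so 3 is the maximum.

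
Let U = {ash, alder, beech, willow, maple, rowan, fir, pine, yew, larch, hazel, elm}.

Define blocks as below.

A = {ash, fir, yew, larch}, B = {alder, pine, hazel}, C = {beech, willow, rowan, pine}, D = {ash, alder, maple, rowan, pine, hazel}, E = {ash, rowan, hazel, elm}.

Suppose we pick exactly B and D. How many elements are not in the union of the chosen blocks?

6

Union of B, D = {ash, alder, maple, rowan, pine, hazel}.
Not covered: beech, willow, fir, yew, larch, elm — 6 elements.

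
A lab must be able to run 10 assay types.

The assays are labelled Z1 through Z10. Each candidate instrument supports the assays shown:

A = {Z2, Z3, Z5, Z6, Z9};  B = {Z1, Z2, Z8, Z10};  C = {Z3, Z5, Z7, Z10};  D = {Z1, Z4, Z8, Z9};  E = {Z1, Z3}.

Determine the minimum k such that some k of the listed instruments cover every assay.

3

Take {A, C, D}. Their union is {Z1, Z2, Z3, Z4, Z5, Z6, Z7, Z8, Z9, Z10}, which is all 10 assays.
Only D contains Z4, so D is forced; the remaining 6 assays need at least 2 more instruments (each remaining instrument adds at most 4) — so at least 3 instruments are needed, and 3 is optimal.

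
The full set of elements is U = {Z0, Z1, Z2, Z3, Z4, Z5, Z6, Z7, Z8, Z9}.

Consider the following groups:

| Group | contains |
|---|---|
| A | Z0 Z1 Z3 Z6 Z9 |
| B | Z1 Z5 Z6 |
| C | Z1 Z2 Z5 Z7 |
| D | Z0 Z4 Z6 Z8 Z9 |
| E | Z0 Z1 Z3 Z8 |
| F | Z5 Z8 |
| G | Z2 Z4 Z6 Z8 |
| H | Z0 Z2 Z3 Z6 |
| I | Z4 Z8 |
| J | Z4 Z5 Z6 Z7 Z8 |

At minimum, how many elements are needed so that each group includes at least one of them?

3

T = {Z2, Z6, Z8} meets every group (each contains at least one member of T), and |T| = 3.
No choice of 2 elements meets every group, so 3 is the minimum.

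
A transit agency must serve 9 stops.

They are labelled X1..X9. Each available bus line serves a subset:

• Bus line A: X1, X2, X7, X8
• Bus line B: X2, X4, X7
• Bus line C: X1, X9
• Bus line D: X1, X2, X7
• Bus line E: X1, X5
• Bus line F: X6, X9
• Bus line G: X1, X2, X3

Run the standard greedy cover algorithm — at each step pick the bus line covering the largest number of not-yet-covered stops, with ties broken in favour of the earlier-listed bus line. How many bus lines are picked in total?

Greedy: pick A (covers 4 new) → pick F (covers 2 new) → pick B (covers 1 new) → pick E (covers 1 new) → pick G (covers 1 new). Total picks: 5.

5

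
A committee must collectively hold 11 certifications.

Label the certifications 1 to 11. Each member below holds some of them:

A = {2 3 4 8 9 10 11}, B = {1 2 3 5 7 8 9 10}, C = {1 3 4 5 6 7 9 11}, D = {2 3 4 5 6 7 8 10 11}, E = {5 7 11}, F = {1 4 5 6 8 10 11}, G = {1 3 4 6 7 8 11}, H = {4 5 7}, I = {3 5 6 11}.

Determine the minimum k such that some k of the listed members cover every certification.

2

Take {B, C}. Their union is {1, 2, 3, 4, 5, 6, 7, 8, 9, 10, 11}, which is all 11 certifications.
No single member has all 11 certifications (the largest, D, has 9), so 2 is optimal.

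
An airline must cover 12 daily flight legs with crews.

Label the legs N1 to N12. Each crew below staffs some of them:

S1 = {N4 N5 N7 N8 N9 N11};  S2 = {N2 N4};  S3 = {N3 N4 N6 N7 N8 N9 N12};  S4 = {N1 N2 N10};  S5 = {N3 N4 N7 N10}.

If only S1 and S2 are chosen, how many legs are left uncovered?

5

Union of S1, S2 = {N2, N4, N5, N7, N8, N9, N11}.
Not covered: N1, N3, N6, N10, N12 — 5 legs.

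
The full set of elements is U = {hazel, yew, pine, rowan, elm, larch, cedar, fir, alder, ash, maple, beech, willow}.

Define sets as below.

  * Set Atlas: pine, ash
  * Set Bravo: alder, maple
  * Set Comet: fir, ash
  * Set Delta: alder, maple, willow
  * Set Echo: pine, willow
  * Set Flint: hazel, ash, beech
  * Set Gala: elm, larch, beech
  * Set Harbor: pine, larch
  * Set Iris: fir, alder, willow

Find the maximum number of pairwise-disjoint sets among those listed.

Bravo, Comet, Echo, Gala are pairwise disjoint (Bravo={alder,maple}; Comet={fir,ash}; Echo={pine,willow}; Gala={elm,larch,beech}).
Every remaining set overlaps one of these, and no 5 of the listed sets are pairwise disjoint, so 4 is the maximum.

4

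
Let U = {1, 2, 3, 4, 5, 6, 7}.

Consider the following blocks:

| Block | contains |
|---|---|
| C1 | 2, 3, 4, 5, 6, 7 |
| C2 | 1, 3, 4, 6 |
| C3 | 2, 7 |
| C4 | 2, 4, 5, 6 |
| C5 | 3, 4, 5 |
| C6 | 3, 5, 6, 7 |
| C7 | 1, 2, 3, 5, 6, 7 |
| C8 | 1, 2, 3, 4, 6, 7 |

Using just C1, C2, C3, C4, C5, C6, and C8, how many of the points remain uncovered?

Union of C1, C2, C3, C4, C5, C6, C8 = {1, 2, 3, 4, 5, 6, 7} — that's every point, so 0 are uncovered.

0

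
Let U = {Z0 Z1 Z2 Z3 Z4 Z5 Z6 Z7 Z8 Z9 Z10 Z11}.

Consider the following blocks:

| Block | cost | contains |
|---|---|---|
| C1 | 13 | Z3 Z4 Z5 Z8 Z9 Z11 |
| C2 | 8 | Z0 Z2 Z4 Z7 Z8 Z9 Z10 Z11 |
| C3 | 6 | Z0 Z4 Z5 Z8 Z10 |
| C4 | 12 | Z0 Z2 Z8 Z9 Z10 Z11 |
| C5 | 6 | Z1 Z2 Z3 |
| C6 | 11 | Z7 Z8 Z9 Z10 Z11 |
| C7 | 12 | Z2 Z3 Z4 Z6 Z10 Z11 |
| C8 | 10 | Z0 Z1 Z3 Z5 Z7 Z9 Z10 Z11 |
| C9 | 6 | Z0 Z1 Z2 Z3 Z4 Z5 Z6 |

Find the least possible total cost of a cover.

C2, C9 together cover every point (C2 ∪ C9 = {Z0, Z1, Z2, Z3, Z4, Z5, Z6, Z7, Z8, Z9, Z10, Z11}); total cost 8 + 6 = 14.
No covering selection has total cost below 14.

14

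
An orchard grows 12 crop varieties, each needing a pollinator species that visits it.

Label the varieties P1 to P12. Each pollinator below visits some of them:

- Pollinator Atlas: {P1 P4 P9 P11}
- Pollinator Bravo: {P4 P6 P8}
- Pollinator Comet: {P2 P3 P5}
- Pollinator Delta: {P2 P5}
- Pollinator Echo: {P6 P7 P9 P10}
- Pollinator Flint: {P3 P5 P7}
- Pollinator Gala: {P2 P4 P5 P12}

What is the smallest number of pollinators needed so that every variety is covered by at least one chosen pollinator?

5

Take {Atlas, Bravo, Comet, Echo, Gala}. Their union is {P1, P2, P3, P4, P5, P6, P7, P8, P9, P10, P11, P12}, which is all 12 varieties.
No 4 of the 7 pollinators cover everything (all 35 combinations miss at least one variety), so 5 is optimal.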